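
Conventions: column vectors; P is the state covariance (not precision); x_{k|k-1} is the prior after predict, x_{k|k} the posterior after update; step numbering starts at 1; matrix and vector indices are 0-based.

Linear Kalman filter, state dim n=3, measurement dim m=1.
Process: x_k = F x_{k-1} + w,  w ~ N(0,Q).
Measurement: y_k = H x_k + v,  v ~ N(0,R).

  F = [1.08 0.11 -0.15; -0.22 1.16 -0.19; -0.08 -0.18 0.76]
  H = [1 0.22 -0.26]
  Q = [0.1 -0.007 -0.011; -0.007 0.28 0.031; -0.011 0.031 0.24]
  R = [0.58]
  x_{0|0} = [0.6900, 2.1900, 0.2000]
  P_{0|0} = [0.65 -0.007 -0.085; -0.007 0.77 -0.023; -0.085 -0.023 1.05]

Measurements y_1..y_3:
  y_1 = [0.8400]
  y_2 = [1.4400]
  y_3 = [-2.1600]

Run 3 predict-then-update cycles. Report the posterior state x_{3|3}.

step 1: x^-=[0.9561, 2.3506, -0.2974]  P^-=[0.9177 -0.0227 -0.2740; -0.0227 1.3921 -0.2777; -0.2740 -0.2777 0.8920]  S=[1.7897]  K=[0.5498; 0.1988; -0.3168]  nu=[-0.7106]  x^+=[0.5654, 2.2094, -0.0723]  P^+=[0.3767 -0.2183 0.0377; -0.2183 1.3214 -0.1650; 0.0377 -0.1650 0.7124]
step 2: x^-=[0.8645, 2.4522, -0.4978]  P^-=[0.5128 -0.1502 -0.0934; -0.1502 2.2893 -0.4864; -0.0934 -0.4864 0.7310]  S=[1.2911]  K=[0.3904; 0.3717; -0.3024]  nu=[-0.0935]  x^+=[0.8281, 2.4175, -0.4696]  P^+=[0.3160 -0.3375 0.0590; -0.3375 2.1109 -0.3413; 0.0590 -0.3413 0.6129]
step 3: x^-=[1.2307, 2.7113, -0.8583]  P^-=[0.4199 -0.1536 -0.0700; -0.1536 3.4855 -0.7962; -0.0700 -0.7962 0.7409]  S=[1.2785]  K=[0.3162; 0.6415; -0.3424]  nu=[-4.2103]  x^+=[-0.1006, 0.0103, 0.5833]  P^+=[0.2920 -0.4130 0.0685; -0.4130 2.9593 -0.5154; 0.0685 -0.5154 0.5910]

x_post = [-0.1006, 0.0103, 0.5833]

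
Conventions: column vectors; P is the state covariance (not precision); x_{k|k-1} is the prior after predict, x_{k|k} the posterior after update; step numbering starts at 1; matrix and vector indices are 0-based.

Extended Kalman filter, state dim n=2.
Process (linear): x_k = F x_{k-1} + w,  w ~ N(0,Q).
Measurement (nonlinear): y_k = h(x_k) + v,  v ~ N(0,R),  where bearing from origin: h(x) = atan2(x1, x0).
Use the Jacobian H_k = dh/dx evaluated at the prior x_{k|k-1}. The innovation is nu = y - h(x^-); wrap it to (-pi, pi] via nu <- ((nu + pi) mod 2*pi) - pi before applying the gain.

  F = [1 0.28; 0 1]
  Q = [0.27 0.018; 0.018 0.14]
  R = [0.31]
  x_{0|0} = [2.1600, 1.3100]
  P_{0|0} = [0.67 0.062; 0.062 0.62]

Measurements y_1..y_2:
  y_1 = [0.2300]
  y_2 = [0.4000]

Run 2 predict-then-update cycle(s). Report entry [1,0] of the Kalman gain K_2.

step 1: x^-=[2.5268, 1.3100]  P^-=[1.0233 0.2536; 0.2536 0.7600]  H_jac=[-0.1617 0.3119]  S=[0.3851]  K=[-0.2243; 0.5091]  nu=[-0.2483]  x^+=[2.5825, 1.1836]  P^+=[1.0040 0.2976; 0.2976 0.6602]
step 2: x^-=[2.9139, 1.1836]  P^-=[1.4924 0.5004; 0.5004 0.8002]  H_jac=[-0.1197 0.2946]  S=[0.3655]  K=[-0.0852; 0.4811]  nu=[0.0142]  x^+=[2.9127, 1.1904]  P^+=[1.4897 0.5154; 0.5154 0.7156]

K[1,0] = 0.4811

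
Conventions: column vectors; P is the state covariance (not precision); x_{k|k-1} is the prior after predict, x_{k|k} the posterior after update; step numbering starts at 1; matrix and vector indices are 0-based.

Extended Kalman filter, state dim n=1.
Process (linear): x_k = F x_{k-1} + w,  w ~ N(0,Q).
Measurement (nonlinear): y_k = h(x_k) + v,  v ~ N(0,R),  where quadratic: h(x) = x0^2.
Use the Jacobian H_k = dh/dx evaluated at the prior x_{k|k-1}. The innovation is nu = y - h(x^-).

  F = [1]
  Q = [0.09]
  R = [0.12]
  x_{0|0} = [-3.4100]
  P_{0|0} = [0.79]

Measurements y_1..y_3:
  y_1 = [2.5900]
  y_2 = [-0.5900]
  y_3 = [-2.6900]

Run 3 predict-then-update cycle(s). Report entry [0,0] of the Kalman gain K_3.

K[0,0] = -0.3843

step 1: x^-=[-3.4100]  P^-=[0.8800]  H_jac=[-6.8200]  S=[41.0509]  K=[-0.1462]  nu=[-9.0381]  x^+=[-2.0886]  P^+=[0.0026]
step 2: x^-=[-2.0886]  P^-=[0.0926]  H_jac=[-4.1773]  S=[1.7354]  K=[-0.2228]  nu=[-4.9524]  x^+=[-0.9851]  P^+=[0.0064]
step 3: x^-=[-0.9851]  P^-=[0.0964]  H_jac=[-1.9701]  S=[0.4942]  K=[-0.3843]  nu=[-3.6603]  x^+=[0.4217]  P^+=[0.0234]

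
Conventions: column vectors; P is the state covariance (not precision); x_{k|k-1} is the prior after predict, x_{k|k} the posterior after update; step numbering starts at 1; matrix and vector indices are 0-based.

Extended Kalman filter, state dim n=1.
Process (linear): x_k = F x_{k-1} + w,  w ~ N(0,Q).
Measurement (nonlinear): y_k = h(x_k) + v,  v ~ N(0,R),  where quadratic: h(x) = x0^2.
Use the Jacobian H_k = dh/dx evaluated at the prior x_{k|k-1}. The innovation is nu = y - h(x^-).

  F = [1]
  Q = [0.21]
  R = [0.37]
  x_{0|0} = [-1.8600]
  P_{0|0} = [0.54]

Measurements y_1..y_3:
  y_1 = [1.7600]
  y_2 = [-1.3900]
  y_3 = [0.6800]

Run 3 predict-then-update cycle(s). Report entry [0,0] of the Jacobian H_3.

step 1: x^-=[-1.8600]  P^-=[0.7500]  H_jac=[-3.7200]  S=[10.7488]  K=[-0.2596]  nu=[-1.6996]  x^+=[-1.4188]  P^+=[0.0258]
step 2: x^-=[-1.4188]  P^-=[0.2358]  H_jac=[-2.8377]  S=[2.2689]  K=[-0.2949]  nu=[-3.4031]  x^+=[-0.4152]  P^+=[0.0385]
step 3: x^-=[-0.4152]  P^-=[0.2485]  H_jac=[-0.8303]  S=[0.5413]  K=[-0.3811]  nu=[0.5076]  x^+=[-0.6086]  P^+=[0.1698]

H_jac[0,0] = -0.8303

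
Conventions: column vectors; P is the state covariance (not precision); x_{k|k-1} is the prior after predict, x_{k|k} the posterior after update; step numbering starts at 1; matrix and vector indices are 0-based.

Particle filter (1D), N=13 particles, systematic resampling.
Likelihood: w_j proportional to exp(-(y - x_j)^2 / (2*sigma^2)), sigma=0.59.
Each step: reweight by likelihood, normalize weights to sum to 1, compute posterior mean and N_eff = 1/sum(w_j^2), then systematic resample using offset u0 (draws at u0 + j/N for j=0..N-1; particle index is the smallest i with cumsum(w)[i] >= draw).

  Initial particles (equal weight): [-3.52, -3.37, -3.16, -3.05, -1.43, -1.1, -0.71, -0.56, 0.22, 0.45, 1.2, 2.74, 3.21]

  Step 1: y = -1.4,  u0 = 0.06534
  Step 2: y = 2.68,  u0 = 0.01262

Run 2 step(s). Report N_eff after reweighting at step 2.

step 1: w=[0.0006, 0.0013, 0.0042, 0.0071, 0.3551, 0.3124, 0.1794, 0.1290, 0.0082, 0.0026, 0.0000, 0.0000, 0.0000]  mean=-1.0895  Neff=3.6672  idx=[4, 4, 4, 4, 5, 5, 5, 5, 6, 6, 6, 7, 7]
step 2: w=[0.0000, 0.0000, 0.0000, 0.0000, 0.0016, 0.0016, 0.0016, 0.0016, 0.0876, 0.0876, 0.0876, 0.3654, 0.3654]  mean=-0.6029  Neff=3.4476  idx=[8, 8, 9, 10, 11, 11, 11, 11, 11, 12, 12, 12, 12]

N_eff = 3.4476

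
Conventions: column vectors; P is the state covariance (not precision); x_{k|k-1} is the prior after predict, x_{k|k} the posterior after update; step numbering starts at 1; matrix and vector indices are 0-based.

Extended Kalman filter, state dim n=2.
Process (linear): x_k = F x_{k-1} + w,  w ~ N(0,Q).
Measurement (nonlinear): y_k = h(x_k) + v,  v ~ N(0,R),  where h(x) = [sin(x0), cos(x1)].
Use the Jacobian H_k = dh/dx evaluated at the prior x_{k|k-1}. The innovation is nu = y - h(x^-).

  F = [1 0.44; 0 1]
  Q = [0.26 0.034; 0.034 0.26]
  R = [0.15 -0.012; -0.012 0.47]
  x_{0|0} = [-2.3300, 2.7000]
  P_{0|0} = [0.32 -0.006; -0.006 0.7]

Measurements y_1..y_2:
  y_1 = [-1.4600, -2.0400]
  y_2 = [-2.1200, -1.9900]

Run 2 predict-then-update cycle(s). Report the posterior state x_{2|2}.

step 1: x^-=[-1.1420, 2.7000]  P^-=[0.7102 0.3360; 0.3360 0.9600]  H_jac=[0.4158 0.0000; 0.0000 -0.4274]  S=[0.2728 -0.0717; -0.0717 0.6453]  K=[1.0549 -0.1053; 0.3554 -0.5963]  nu=[-0.5505, -1.1359]  x^+=[-1.6031, 3.1817]  P^+=[0.3836 0.1454; 0.1454 0.6657]
step 2: x^-=[-0.2032, 3.1817]  P^-=[0.9005 0.4723; 0.4723 0.9257]  H_jac=[0.9794 0.0000; 0.0000 0.0401]  S=[1.0138 0.0065; 0.0065 0.4715]  K=[0.8698 0.0281; 0.4559 0.0723]  nu=[-1.9182, -0.9908]  x^+=[-1.8994, 2.2356]  P^+=[0.1329 0.0689; 0.0689 0.7121]

x_post = [-1.8994, 2.2356]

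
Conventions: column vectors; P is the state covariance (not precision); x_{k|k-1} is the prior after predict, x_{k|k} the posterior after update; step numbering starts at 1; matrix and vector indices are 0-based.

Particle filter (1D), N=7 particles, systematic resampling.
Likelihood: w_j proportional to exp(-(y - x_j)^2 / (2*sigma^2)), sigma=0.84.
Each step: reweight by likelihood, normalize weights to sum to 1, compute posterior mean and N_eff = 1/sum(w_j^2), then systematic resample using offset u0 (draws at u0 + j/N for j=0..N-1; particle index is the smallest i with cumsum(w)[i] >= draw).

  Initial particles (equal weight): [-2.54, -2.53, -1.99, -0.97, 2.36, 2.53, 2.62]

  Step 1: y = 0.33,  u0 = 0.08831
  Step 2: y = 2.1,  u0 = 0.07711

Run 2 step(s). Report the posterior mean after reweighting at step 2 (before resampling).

post_mean = 2.4685

step 1: w=[0.0066, 0.0069, 0.0501, 0.6853, 0.1224, 0.0735, 0.0552]  mean=-0.1791  Neff=2.0176  idx=[3, 3, 3, 3, 3, 4, 6]
step 2: w=[0.0007, 0.0007, 0.0007, 0.0007, 0.0007, 0.5340, 0.4625]  mean=2.4685  Neff=2.0038  idx=[5, 5, 5, 5, 6, 6, 6]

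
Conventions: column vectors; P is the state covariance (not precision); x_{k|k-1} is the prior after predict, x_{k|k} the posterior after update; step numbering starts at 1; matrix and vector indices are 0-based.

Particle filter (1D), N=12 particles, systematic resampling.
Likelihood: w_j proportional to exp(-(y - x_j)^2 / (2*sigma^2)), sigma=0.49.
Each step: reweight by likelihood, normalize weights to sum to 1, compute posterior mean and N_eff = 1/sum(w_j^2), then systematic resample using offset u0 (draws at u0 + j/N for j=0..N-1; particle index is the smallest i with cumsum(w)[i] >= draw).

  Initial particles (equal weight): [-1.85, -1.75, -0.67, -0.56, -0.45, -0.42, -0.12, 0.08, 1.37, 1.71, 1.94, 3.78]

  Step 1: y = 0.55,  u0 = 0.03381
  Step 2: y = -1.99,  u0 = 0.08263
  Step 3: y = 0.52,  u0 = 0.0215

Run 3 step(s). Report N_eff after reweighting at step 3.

N_eff = 6.4978

step 1: w=[0.0000, 0.0000, 0.0260, 0.0443, 0.0718, 0.0812, 0.2261, 0.3635, 0.1420, 0.0349, 0.0103, 0.0000]  mean=0.1676  Neff=4.5636  idx=[3, 4, 5, 6, 6, 7, 7, 7, 7, 7, 8, 8]
step 2: w=[0.4836, 0.2449, 0.2017, 0.0235, 0.0235, 0.0046, 0.0046, 0.0046, 0.0046, 0.0046, 0.0000, 0.0000]  mean=-0.4696  Neff=2.9785  idx=[0, 0, 0, 0, 0, 1, 1, 1, 2, 2, 2, 9]
step 3: w=[0.0439, 0.0439, 0.0439, 0.0439, 0.0439, 0.0702, 0.0702, 0.0702, 0.0791, 0.0791, 0.0791, 0.3328]  mean=-0.2907  Neff=6.4978  idx=[0, 2, 4, 5, 6, 8, 9, 10, 11, 11, 11, 11]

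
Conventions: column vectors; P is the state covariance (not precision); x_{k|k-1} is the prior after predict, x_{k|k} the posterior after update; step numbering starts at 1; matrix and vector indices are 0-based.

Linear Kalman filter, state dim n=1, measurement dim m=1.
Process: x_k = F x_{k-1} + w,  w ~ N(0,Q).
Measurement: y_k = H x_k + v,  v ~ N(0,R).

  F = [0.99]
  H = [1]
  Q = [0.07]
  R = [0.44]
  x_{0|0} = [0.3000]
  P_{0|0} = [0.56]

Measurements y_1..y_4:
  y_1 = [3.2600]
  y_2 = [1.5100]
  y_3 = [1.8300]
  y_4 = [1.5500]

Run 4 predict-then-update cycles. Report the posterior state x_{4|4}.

x_post = [1.7018]

step 1: x^-=[0.2970]  P^-=[0.6189]  S=[1.0589]  K=[0.5845]  nu=[2.9630]  x^+=[2.0287]  P^+=[0.2572]
step 2: x^-=[2.0085]  P^-=[0.3220]  S=[0.7620]  K=[0.4226]  nu=[-0.4985]  x^+=[1.7978]  P^+=[0.1859]
step 3: x^-=[1.7798]  P^-=[0.2522]  S=[0.6922]  K=[0.3644]  nu=[0.0502]  x^+=[1.7981]  P^+=[0.1603]
step 4: x^-=[1.7801]  P^-=[0.2271]  S=[0.6671]  K=[0.3405]  nu=[-0.2301]  x^+=[1.7018]  P^+=[0.1498]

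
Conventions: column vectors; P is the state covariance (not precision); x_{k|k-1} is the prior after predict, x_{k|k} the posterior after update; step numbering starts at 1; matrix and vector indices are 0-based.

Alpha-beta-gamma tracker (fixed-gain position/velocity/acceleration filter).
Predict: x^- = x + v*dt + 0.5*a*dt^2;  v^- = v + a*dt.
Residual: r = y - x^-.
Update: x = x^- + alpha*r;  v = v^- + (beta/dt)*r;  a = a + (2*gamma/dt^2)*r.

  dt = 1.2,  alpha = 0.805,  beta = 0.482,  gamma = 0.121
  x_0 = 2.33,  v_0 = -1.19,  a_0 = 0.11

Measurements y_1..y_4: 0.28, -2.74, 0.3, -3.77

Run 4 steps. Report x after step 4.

step 1: x_pred=0.9812  r=-0.7012  x^+=0.4167  v^+=-1.3396  a^+=-0.0078
step 2: x_pred=-1.1965  r=-1.5435  x^+=-2.4390  v^+=-1.9690  a^+=-0.2672
step 3: x_pred=-4.9943  r=5.2943  x^+=-0.7324  v^+=-0.1632  a^+=0.6225
step 4: x_pred=-0.4800  r=-3.2900  x^+=-3.1285  v^+=-0.7377  a^+=0.0696

x_post = -3.1285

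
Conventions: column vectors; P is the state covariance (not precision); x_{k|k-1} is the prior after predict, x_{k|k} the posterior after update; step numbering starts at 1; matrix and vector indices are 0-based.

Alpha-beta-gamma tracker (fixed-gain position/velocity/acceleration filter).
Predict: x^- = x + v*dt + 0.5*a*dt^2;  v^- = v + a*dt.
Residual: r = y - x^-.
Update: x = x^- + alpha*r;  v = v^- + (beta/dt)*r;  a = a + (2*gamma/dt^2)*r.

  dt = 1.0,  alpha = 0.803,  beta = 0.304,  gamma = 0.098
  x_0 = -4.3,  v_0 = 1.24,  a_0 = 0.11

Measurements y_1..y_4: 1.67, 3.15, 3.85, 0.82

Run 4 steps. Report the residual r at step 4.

resid = -7.1356

step 1: x_pred=-3.0050  r=4.6750  x^+=0.7490  v^+=2.7712  a^+=1.0263
step 2: x_pred=4.0334  r=-0.8834  x^+=3.3240  v^+=3.5290  a^+=0.8532
step 3: x_pred=7.2796  r=-3.4296  x^+=4.5256  v^+=3.3395  a^+=0.1810
step 4: x_pred=7.9556  r=-7.1356  x^+=2.2257  v^+=1.3513  a^+=-1.2176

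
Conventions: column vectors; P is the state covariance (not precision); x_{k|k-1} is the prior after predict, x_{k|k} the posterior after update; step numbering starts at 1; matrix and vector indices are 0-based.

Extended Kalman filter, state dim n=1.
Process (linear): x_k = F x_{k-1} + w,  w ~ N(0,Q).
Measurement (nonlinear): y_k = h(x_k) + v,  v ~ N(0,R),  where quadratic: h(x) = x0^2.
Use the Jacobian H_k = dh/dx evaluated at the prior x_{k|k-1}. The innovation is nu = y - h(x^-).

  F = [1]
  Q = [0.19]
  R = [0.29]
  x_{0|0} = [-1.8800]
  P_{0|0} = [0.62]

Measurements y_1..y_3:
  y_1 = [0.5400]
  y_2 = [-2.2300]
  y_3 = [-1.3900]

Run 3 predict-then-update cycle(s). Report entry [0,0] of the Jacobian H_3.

step 1: x^-=[-1.8800]  P^-=[0.8100]  H_jac=[-3.7600]  S=[11.7415]  K=[-0.2594]  nu=[-2.9944]  x^+=[-1.1033]  P^+=[0.0200]
step 2: x^-=[-1.1033]  P^-=[0.2100]  H_jac=[-2.2066]  S=[1.3125]  K=[-0.3531]  nu=[-3.4472]  x^+=[0.1138]  P^+=[0.0464]
step 3: x^-=[0.1138]  P^-=[0.2364]  H_jac=[0.2276]  S=[0.3022]  K=[0.1780]  nu=[-1.4029]  x^+=[-0.1359]  P^+=[0.2268]

H_jac[0,0] = 0.2276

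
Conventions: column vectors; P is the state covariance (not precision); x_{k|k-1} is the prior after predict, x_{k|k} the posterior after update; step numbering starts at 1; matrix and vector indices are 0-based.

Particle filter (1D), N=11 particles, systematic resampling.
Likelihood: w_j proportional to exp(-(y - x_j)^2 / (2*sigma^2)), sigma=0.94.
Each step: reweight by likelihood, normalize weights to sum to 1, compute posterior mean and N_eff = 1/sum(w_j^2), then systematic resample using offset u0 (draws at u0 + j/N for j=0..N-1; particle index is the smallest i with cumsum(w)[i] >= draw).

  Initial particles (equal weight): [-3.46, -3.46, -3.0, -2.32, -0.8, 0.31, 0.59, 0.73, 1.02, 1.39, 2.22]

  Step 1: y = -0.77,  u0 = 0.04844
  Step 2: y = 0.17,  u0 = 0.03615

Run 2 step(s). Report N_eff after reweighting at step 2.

N_eff = 9.6135

step 1: w=[0.0061, 0.0061, 0.0219, 0.0938, 0.3650, 0.1887, 0.1282, 0.1022, 0.0596, 0.0261, 0.0023]  mean=-0.3064  Neff=4.7773  idx=[3, 4, 4, 4, 4, 5, 5, 6, 6, 7, 8]
step 2: w=[0.0039, 0.0766, 0.0766, 0.0766, 0.0766, 0.1290, 0.1290, 0.1180, 0.1180, 0.1092, 0.0866]  mean=0.1332  Neff=9.6135  idx=[1, 2, 3, 4, 5, 6, 7, 7, 8, 9, 10]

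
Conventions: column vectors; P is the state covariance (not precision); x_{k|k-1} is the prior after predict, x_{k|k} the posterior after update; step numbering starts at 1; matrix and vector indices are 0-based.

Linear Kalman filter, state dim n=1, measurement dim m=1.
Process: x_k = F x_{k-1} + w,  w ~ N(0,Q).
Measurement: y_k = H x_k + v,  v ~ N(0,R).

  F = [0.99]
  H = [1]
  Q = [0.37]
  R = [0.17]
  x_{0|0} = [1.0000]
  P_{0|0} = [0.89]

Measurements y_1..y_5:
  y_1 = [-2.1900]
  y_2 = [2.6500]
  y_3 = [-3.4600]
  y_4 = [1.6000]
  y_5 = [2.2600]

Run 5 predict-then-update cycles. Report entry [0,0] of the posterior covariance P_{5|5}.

P_post[0,0] = 0.1265

step 1: x^-=[0.9900]  P^-=[1.2423]  S=[1.4123]  K=[0.8796]  nu=[-3.1800]  x^+=[-1.8072]  P^+=[0.1495]
step 2: x^-=[-1.7891]  P^-=[0.5166]  S=[0.6866]  K=[0.7524]  nu=[4.4391]  x^+=[1.5508]  P^+=[0.1279]
step 3: x^-=[1.5353]  P^-=[0.4954]  S=[0.6654]  K=[0.7445]  nu=[-4.9953]  x^+=[-2.1837]  P^+=[0.1266]
step 4: x^-=[-2.1619]  P^-=[0.4940]  S=[0.6640]  K=[0.7440]  nu=[3.7619]  x^+=[0.6369]  P^+=[0.1265]
step 5: x^-=[0.6306]  P^-=[0.4940]  S=[0.6640]  K=[0.7440]  nu=[1.6294]  x^+=[1.8428]  P^+=[0.1265]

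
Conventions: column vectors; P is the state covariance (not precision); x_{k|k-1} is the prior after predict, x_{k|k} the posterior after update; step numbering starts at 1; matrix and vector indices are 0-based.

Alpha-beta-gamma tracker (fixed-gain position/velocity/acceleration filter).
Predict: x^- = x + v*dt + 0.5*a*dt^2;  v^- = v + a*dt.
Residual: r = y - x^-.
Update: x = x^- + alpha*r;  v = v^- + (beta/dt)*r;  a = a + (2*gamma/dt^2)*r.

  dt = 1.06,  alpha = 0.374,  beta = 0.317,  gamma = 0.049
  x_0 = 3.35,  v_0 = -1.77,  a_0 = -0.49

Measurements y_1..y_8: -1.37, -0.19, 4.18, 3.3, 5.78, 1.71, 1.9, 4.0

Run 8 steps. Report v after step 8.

step 1: x_pred=1.1985  r=-2.5685  x^+=0.2379  v^+=-3.0575  a^+=-0.7140
step 2: x_pred=-3.4042  r=3.2142  x^+=-2.2021  v^+=-2.8532  a^+=-0.4337
step 3: x_pred=-5.4701  r=9.6501  x^+=-1.8610  v^+=-0.4269  a^+=0.4080
step 4: x_pred=-2.0843  r=5.3843  x^+=-0.0706  v^+=1.6158  a^+=0.8776
step 5: x_pred=2.1352  r=3.6448  x^+=3.4983  v^+=3.6360  a^+=1.1955
step 6: x_pred=8.0242  r=-6.3142  x^+=5.6627  v^+=3.0150  a^+=0.6448
step 7: x_pred=9.2208  r=-7.3208  x^+=6.4828  v^+=1.5091  a^+=0.0063
step 8: x_pred=8.0860  r=-4.0860  x^+=6.5579  v^+=0.2938  a^+=-0.3501

v_post = 0.2938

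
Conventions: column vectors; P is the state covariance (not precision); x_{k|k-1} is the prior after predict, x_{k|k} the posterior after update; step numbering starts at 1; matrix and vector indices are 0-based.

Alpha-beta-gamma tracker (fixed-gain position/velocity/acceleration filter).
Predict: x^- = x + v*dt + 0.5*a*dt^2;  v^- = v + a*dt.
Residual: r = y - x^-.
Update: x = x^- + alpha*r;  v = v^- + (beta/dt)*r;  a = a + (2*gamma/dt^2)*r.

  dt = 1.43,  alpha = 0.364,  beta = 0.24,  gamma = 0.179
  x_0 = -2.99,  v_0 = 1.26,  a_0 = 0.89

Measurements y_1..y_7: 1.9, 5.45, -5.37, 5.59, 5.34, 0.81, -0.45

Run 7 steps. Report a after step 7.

a_post = 0.6822

step 1: x_pred=-0.2782  r=2.1782  x^+=0.5147  v^+=2.8983  a^+=1.2713
step 2: x_pred=5.9591  r=-0.5091  x^+=5.7738  v^+=4.6309  a^+=1.1822
step 3: x_pred=13.6046  r=-18.9746  x^+=6.6979  v^+=3.1369  a^+=-2.1397
step 4: x_pred=8.9959  r=-3.4059  x^+=7.7561  v^+=-0.4945  a^+=-2.7359
step 5: x_pred=4.2517  r=1.0883  x^+=4.6478  v^+=-4.2242  a^+=-2.5454
step 6: x_pred=-3.9953  r=4.8053  x^+=-2.2462  v^+=-7.0577  a^+=-1.7041
step 7: x_pred=-14.0810  r=13.6310  x^+=-9.1193  v^+=-7.2068  a^+=0.6822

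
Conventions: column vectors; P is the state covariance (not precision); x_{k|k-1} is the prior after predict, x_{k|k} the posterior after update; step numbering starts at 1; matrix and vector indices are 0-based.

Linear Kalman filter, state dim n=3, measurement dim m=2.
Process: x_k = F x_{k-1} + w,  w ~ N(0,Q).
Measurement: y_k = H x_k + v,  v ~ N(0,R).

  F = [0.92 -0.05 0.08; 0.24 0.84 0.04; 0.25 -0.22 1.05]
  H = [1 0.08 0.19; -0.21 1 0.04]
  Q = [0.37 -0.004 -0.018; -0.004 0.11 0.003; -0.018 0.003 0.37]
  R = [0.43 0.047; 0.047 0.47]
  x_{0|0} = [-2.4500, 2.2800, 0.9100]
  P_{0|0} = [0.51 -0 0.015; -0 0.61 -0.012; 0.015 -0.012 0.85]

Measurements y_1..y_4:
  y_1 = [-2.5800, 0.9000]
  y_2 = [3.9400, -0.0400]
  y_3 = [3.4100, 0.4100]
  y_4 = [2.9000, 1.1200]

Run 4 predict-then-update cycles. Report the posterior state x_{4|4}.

x_post = [2.2205, 1.3399, 2.7113]

step 1: x^-=[-2.2952, 1.3636, -0.1586]  P^-=[0.8109 0.0858 0.1930; 0.0858 0.5706 -0.0500; 0.1930 -0.0500 1.3819]  S=[1.3800 0.0075; 0.0075 1.0353]  K=[0.6196 -0.0787; 0.0854 0.5312; 0.3274 -0.0364]  nu=[-0.3638, -0.9392]  x^+=[-2.4467, 0.8336, -0.2435]  P^+=[0.2755 0.0536 -0.0896; 0.0536 0.2677 -0.0698; -0.0896 -0.0698 1.2328]
step 2: x^-=[-2.3121, 0.1033, -1.0507]  P^-=[0.5942 0.0807 0.0569; 0.0807 0.3319 -0.0542; 0.0569 -0.0542 1.7387]  S=[1.1219 0.0309; 0.0309 0.7917]  K=[0.5470 -0.0741; 0.0756 0.3922; 0.3416 -0.0090]  nu=[6.4435, -0.5868]  x^+=[1.2561, 0.3605, 1.1555]  P^+=[0.2566 0.0509 -0.1523; 0.0509 0.2019 -0.0845; -0.1523 -0.0845 1.6079]
step 3: x^-=[1.2300, 0.6505, 1.4480]  P^-=[0.5716 0.0740 0.0231; 0.0740 0.2817 -0.0571; 0.0231 -0.0571 2.1220]  S=[1.0989 0.0273; 0.0273 0.7443]  K=[0.5315 -0.0802; 0.0692 0.3520; 0.3834 0.0167]  nu=[1.8528, -0.0401]  x^+=[2.2180, 0.7646, 2.1577]  P^+=[0.2587 0.0496 -0.1992; 0.0496 0.1829 -0.0943; -0.1992 -0.0943 1.9599]
step 4: x^-=[2.1750, 1.2609, 2.6519]  P^-=[0.5688 0.0721 0.0077; 0.0721 0.2669 -0.0597; 0.0077 -0.0597 2.4894]  S=[1.1030 0.0272; 0.0272 0.7308]  K=[0.5243 -0.0838; 0.0661 0.3388; 0.4306 0.0363]  nu=[0.1203, 0.2098]  x^+=[2.2205, 1.3399, 2.7113]  P^+=[0.2628 0.0500 -0.2386; 0.0500 0.1770 -0.1041; -0.2386 -0.1041 2.2831]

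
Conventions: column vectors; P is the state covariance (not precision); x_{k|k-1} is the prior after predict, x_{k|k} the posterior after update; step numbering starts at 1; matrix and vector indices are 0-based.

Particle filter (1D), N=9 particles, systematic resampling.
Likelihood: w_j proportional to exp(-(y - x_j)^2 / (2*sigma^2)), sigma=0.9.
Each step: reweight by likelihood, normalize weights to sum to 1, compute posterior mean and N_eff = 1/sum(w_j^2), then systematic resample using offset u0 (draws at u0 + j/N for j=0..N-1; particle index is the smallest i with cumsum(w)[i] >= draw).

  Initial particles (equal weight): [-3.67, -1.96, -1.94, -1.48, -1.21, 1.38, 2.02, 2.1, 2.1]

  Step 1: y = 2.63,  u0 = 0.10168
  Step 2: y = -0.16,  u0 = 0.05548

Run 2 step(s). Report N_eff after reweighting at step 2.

step 1: w=[0.0000, 0.0000, 0.0000, 0.0000, 0.0000, 0.1334, 0.2781, 0.2942, 0.2942]  mean=1.9815  Neff=3.7275  idx=[5, 6, 6, 7, 7, 7, 8, 8, 8]
step 2: w=[0.3894, 0.0896, 0.0896, 0.0719, 0.0719, 0.0719, 0.0719, 0.0719, 0.0719]  mean=1.8053  Neff=5.0334  idx=[0, 0, 0, 0, 2, 3, 5, 6, 8]

N_eff = 5.0334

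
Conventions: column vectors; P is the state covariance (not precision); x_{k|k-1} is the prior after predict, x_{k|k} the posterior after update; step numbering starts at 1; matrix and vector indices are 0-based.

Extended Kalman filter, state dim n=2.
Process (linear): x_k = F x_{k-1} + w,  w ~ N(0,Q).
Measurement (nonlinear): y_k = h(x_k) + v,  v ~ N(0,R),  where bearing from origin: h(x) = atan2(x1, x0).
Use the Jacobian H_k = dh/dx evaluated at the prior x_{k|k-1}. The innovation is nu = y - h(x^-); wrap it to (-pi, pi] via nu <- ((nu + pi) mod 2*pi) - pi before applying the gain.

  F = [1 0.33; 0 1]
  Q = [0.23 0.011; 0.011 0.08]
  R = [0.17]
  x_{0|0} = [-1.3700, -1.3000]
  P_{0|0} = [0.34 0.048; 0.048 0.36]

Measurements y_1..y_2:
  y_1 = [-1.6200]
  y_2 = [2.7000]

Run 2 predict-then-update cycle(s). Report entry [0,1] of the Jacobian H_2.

step 1: x^-=[-1.7990, -1.3000]  P^-=[0.6409 0.1778; 0.1778 0.4400]  H_jac=[0.2639 -0.3652]  S=[0.2390]  K=[0.4359; -0.4759]  nu=[0.8958]  x^+=[-1.4085, -1.7263]  P^+=[0.5955 0.2274; 0.2274 0.3859]
step 2: x^-=[-1.9782, -1.7263]  P^-=[1.0176 0.3657; 0.3657 0.4659]  H_jac=[0.2504 -0.2870]  S=[0.2196]  K=[0.6825; -0.1917]  nu=[-1.1591]  x^+=[-2.7692, -1.5041]  P^+=[0.9153 0.3945; 0.3945 0.4578]

H_jac[0,1] = -0.2870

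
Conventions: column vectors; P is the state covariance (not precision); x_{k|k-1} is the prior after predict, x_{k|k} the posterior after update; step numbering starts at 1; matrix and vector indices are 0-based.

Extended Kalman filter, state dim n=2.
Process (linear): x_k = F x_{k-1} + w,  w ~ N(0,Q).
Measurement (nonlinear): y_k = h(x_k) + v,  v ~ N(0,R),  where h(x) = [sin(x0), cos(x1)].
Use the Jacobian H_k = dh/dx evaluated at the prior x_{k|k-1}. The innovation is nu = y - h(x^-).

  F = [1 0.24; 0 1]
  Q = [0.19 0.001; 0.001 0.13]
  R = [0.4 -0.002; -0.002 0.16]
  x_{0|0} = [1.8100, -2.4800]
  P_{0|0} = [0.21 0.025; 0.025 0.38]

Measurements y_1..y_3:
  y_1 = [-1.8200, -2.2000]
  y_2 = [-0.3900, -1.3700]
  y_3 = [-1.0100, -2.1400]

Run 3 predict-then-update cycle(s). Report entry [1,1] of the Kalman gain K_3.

step 1: x^-=[1.2148, -2.4800]  P^-=[0.4339 0.1172; 0.1172 0.5100]  H_jac=[0.3485 0.0000; 0.0000 0.6144]  S=[0.4527 0.0231; 0.0231 0.3525]  K=[0.3247 0.1830; 0.0450 0.8859]  nu=[-2.7573, -1.4110]  x^+=[0.0613, -3.8542]  P^+=[0.3716 0.0466; 0.0466 0.2306]
step 2: x^-=[-0.8637, -3.8542]  P^-=[0.5973 0.1029; 0.1029 0.3606]  H_jac=[0.6496 0.0000; 0.0000 -0.6538]  S=[0.6520 -0.0457; -0.0457 0.3141]  K=[0.5860 -0.1290; 0.0504 -0.7431]  nu=[0.3703, -0.6133]  x^+=[-0.5676, -3.3797]  P^+=[0.3612 0.0334; 0.0334 0.1820]
step 3: x^-=[-1.3788, -3.3797]  P^-=[0.5777 0.0780; 0.0780 0.3120]  H_jac=[0.1908 0.0000; 0.0000 -0.2359]  S=[0.4210 -0.0055; -0.0055 0.1774]  K=[0.2606 -0.0957; 0.0299 -0.4140]  nu=[-0.0284, -1.1682]  x^+=[-1.2744, -2.8969]  P^+=[0.5472 0.0671; 0.0671 0.2811]

K[1,1] = -0.4140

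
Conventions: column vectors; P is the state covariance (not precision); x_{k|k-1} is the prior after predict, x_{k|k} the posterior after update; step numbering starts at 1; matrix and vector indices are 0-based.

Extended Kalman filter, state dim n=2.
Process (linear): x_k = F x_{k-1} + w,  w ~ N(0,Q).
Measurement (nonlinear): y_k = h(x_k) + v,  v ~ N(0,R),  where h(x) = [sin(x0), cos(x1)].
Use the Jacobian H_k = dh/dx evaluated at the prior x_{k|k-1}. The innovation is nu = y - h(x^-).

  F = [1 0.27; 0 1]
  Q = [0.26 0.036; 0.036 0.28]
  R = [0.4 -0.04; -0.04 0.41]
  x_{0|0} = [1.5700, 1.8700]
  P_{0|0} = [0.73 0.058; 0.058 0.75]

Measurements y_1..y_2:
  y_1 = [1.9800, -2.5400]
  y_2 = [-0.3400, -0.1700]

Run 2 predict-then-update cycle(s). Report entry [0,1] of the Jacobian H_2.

H_jac[0,1] = 0.0000

step 1: x^-=[2.0749, 1.8700]  P^-=[1.0760 0.2965; 0.2965 1.0300]  H_jac=[-0.4830 0.0000; 0.0000 -0.9556]  S=[0.6510 0.0969; 0.0969 1.3505]  K=[-0.7754 -0.1542; -0.1128 -0.7207]  nu=[1.1044, -2.2452]  x^+=[1.5648, 3.3636]  P^+=[0.6293 0.0337; 0.0337 0.3045]
step 2: x^-=[2.4730, 3.3636]  P^-=[0.9297 0.1519; 0.1519 0.5845]  H_jac=[-0.7847 0.0000; 0.0000 0.2202]  S=[0.9724 -0.0662; -0.0662 0.4383]  K=[-0.7528 -0.0375; -0.1036 0.2780]  nu=[-0.9599, 0.8055]  x^+=[3.1654, 3.6870]  P^+=[0.3818 0.0670; 0.0670 0.5364]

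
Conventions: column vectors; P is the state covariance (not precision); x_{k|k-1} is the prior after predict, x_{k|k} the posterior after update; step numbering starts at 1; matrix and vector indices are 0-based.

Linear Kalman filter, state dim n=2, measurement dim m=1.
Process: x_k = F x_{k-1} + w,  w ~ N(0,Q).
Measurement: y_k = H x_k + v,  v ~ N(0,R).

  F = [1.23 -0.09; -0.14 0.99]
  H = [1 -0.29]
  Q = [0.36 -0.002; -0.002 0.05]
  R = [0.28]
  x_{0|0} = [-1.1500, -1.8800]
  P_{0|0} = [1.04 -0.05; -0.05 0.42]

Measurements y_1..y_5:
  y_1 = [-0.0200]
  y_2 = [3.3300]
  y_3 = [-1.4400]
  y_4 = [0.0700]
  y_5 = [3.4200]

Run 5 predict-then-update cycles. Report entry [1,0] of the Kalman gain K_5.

K[1,0] = -0.0896

step 1: x^-=[-1.2453, -1.7002]  P^-=[1.9479 -0.2800; -0.2800 0.4959]  S=[2.4320]  K=[0.8343; -0.1743]  nu=[0.7322]  x^+=[-0.6344, -1.8278]  P^+=[0.2550 0.0736; 0.0736 0.4220]
step 2: x^-=[-0.6158, -1.7207]  P^-=[0.7328 0.0070; 0.0070 0.4482]  S=[1.0465]  K=[0.6984; -0.1175]  nu=[3.4468]  x^+=[1.7913, -2.1257]  P^+=[0.2225 0.0929; 0.0929 0.4338]
step 3: x^-=[2.3946, -2.3552]  P^-=[0.6795 0.0353; 0.0353 0.4538]  S=[0.9772]  K=[0.6849; -0.0985]  nu=[-4.5176]  x^+=[-0.6995, -1.9102]  P^+=[0.2211 0.1013; 0.1013 0.4443]
step 4: x^-=[-0.6885, -1.7932]  P^-=[0.6757 0.0449; 0.0449 0.4617]  S=[0.9685]  K=[0.6843; -0.0919]  nu=[0.2385]  x^+=[-0.5253, -1.8151]  P^+=[0.2223 0.1058; 0.1058 0.4535]
step 5: x^-=[-0.4828, -1.7234]  P^-=[0.6765 0.0495; 0.0495 0.4695]  S=[0.9673]  K=[0.6846; -0.0896]  nu=[3.4030]  x^+=[1.8467, -2.0283]  P^+=[0.2232 0.1088; 0.1088 0.4618]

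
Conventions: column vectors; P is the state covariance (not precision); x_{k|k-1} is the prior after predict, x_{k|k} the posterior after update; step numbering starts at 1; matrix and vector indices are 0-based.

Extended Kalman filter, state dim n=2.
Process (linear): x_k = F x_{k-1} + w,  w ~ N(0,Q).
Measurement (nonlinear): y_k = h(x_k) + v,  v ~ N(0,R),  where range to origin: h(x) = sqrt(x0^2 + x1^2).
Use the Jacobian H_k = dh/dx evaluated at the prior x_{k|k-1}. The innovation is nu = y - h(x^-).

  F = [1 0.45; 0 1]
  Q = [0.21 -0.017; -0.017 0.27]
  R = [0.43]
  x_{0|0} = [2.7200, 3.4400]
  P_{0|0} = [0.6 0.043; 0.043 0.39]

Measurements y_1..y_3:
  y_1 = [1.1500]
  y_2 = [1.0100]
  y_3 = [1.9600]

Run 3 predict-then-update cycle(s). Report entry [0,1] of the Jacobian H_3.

step 1: x^-=[4.2680, 3.4400]  P^-=[0.9277 0.2015; 0.2015 0.6600]  H_jac=[0.7786 0.6275]  S=[1.4492]  K=[0.5857; 0.3941]  nu=[-4.3317]  x^+=[1.7311, 1.7330]  P^+=[0.4306 -0.1329; -0.1329 0.4350]
step 2: x^-=[2.5109, 1.7330]  P^-=[0.6090 0.0458; 0.0458 0.7050]  H_jac=[0.8230 0.5680]  S=[1.1128]  K=[0.4738; 0.3937]  nu=[-2.0409]  x^+=[1.5439, 0.9295]  P^+=[0.3592 -0.1618; -0.1618 0.5325]
step 3: x^-=[1.9622, 0.9295]  P^-=[0.5314 0.0608; 0.0608 0.8025]  H_jac=[0.9037 0.4281]  S=[1.0582]  K=[0.4785; 0.3766]  nu=[-0.2112]  x^+=[1.8611, 0.8499]  P^+=[0.2892 -0.1299; -0.1299 0.6524]

H_jac[0,1] = 0.4281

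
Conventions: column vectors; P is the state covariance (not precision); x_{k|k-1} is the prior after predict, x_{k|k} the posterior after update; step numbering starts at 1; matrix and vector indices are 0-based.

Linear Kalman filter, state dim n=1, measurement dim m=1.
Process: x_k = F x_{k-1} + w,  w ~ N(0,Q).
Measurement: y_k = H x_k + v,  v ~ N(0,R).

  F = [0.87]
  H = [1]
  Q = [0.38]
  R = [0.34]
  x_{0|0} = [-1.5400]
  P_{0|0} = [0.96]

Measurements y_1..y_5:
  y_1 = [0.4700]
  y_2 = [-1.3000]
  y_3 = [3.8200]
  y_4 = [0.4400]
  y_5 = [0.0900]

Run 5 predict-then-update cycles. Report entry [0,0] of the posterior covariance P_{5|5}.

P_post[0,0] = 0.2083

step 1: x^-=[-1.3398]  P^-=[1.1066]  S=[1.4466]  K=[0.7650]  nu=[1.8098]  x^+=[0.0446]  P^+=[0.2601]
step 2: x^-=[0.0388]  P^-=[0.5769]  S=[0.9169]  K=[0.6292]  nu=[-1.3388]  x^+=[-0.8035]  P^+=[0.2139]
step 3: x^-=[-0.6991]  P^-=[0.5419]  S=[0.8819]  K=[0.6145]  nu=[4.5191]  x^+=[2.0778]  P^+=[0.2089]
step 4: x^-=[1.8077]  P^-=[0.5381]  S=[0.8781]  K=[0.6128]  nu=[-1.3677]  x^+=[0.9695]  P^+=[0.2084]
step 5: x^-=[0.8435]  P^-=[0.5377]  S=[0.8777]  K=[0.6126]  nu=[-0.7535]  x^+=[0.3819]  P^+=[0.2083]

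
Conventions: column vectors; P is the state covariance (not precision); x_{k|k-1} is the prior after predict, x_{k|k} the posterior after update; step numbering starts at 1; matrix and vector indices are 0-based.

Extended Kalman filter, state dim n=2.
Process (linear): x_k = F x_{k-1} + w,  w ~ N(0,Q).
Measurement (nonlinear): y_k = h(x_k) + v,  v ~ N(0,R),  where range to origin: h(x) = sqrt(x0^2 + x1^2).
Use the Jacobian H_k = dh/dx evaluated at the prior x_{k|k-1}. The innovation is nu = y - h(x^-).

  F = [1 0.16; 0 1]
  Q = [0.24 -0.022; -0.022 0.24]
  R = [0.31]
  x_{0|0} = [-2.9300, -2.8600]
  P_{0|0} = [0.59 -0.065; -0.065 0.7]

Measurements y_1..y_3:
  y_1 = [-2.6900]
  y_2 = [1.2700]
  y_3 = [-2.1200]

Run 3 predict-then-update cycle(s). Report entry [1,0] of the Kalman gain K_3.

step 1: x^-=[-3.3876, -2.8600]  P^-=[0.8271 0.0250; 0.0250 0.9400]  H_jac=[-0.7641 -0.6451]  S=[1.2087]  K=[-0.5362; -0.5175]  nu=[-7.1234]  x^+=[0.4320, 0.8262]  P^+=[0.4796 -0.3104; -0.3104 0.6163]
step 2: x^-=[0.5642, 0.8262]  P^-=[0.6360 -0.2338; -0.2338 0.8563]  H_jac=[0.5639 0.8258]  S=[0.8785]  K=[0.1885; 0.6549]  nu=[0.2695]  x^+=[0.6150, 1.0027]  P^+=[0.6048 -0.3422; -0.3422 0.4796]
step 3: x^-=[0.7755, 1.0027]  P^-=[0.7476 -0.2875; -0.2875 0.7196]  H_jac=[0.6118 0.7910]  S=[0.7618]  K=[0.3018; 0.5163]  nu=[-3.3876]  x^+=[-0.2469, -0.7463]  P^+=[0.6782 -0.4062; -0.4062 0.5165]

K[1,0] = 0.5163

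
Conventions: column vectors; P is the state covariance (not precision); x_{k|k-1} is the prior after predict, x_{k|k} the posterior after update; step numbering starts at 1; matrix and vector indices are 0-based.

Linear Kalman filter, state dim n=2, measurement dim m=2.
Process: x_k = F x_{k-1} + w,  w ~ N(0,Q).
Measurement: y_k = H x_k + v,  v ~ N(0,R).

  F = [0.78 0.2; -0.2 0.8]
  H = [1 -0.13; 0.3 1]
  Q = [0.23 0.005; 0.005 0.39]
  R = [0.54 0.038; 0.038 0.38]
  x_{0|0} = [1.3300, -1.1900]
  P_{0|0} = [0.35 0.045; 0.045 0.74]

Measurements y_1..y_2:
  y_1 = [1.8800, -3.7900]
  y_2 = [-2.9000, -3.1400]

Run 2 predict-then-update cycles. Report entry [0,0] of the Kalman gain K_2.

K[0,0] = 0.4051

step 1: x^-=[0.7994, -1.2180]  P^-=[0.4866 0.0951; 0.0951 0.8632]  S=[1.0164 0.1631; 0.1631 1.3440]  K=[0.4465 0.1252; -0.1258 0.6787]  nu=[0.9223, -2.8118]  x^+=[0.8592, -3.2425]  P^+=[0.2447 -0.0089; -0.0089 0.2558]
step 2: x^-=[0.0217, -2.7658]  P^-=[0.3863 0.0026; 0.0026 0.5663]  S=[0.9352 0.0827; 0.0827 0.9827]  K=[0.4051 0.0865; -0.1280 0.5879]  nu=[-3.2813, -0.3807]  x^+=[-1.3404, -2.5697]  P^+=[0.2197 -0.0177; -0.0177 0.2238]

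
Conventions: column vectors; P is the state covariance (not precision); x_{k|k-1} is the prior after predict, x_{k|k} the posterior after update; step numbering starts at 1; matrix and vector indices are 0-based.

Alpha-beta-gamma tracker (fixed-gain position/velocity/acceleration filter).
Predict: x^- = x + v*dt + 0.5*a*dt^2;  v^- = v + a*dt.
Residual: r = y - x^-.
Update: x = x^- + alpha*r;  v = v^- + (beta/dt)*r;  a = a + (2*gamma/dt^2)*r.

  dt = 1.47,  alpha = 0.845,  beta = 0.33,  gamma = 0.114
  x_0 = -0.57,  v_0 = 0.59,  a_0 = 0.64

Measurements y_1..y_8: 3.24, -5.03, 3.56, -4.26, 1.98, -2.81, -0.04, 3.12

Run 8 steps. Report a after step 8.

step 1: x_pred=0.9888  r=2.2512  x^+=2.8911  v^+=2.0362  a^+=0.8775
step 2: x_pred=6.8324  r=-11.8624  x^+=-3.1913  v^+=0.6632  a^+=-0.3741
step 3: x_pred=-2.6207  r=6.1807  x^+=2.6020  v^+=1.5007  a^+=0.2780
step 4: x_pred=5.1085  r=-9.3685  x^+=-2.8079  v^+=-0.1937  a^+=-0.7104
step 5: x_pred=-3.8602  r=5.8402  x^+=1.0748  v^+=0.0730  a^+=-0.0942
step 6: x_pred=1.0803  r=-3.8903  x^+=-2.2070  v^+=-0.9388  a^+=-0.5047
step 7: x_pred=-4.1324  r=4.0924  x^+=-0.6743  v^+=-0.7621  a^+=-0.0729
step 8: x_pred=-1.8733  r=4.9933  x^+=2.3460  v^+=0.2517  a^+=0.4539

a_post = 0.4539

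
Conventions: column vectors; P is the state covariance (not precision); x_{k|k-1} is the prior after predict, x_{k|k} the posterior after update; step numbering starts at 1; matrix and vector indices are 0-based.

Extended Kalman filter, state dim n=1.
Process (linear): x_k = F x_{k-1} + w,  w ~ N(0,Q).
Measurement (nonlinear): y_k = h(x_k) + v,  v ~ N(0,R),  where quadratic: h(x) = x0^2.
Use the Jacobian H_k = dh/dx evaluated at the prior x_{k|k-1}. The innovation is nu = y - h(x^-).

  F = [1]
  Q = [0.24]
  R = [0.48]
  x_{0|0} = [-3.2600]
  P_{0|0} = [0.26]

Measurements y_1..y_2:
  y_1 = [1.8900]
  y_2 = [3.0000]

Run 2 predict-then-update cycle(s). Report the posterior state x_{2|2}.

x_post = [-1.7671]

step 1: x^-=[-3.2600]  P^-=[0.5000]  H_jac=[-6.5200]  S=[21.7352]  K=[-0.1500]  nu=[-8.7376]  x^+=[-1.9495]  P^+=[0.0110]
step 2: x^-=[-1.9495]  P^-=[0.2510]  H_jac=[-3.8989]  S=[4.2963]  K=[-0.2278]  nu=[-0.8004]  x^+=[-1.7671]  P^+=[0.0280]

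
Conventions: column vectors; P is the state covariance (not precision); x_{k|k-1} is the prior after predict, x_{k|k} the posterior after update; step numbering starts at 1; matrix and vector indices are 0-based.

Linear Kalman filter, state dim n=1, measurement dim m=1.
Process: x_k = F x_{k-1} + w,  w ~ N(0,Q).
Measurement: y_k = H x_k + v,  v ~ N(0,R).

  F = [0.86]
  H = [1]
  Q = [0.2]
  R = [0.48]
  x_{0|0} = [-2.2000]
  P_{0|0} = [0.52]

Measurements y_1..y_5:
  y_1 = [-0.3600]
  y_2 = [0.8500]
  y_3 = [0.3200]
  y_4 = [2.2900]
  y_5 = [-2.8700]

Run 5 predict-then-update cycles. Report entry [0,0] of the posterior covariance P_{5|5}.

P_post[0,0] = 0.2025

step 1: x^-=[-1.8920]  P^-=[0.5846]  S=[1.0646]  K=[0.5491]  nu=[1.5320]  x^+=[-1.0507]  P^+=[0.2636]
step 2: x^-=[-0.9036]  P^-=[0.3949]  S=[0.8749]  K=[0.4514]  nu=[1.7536]  x^+=[-0.1121]  P^+=[0.2167]
step 3: x^-=[-0.0964]  P^-=[0.3602]  S=[0.8402]  K=[0.4287]  nu=[0.4164]  x^+=[0.0821]  P^+=[0.2058]
step 4: x^-=[0.0706]  P^-=[0.3522]  S=[0.8322]  K=[0.4232]  nu=[2.2194]  x^+=[1.0099]  P^+=[0.2031]
step 5: x^-=[0.8685]  P^-=[0.3502]  S=[0.8302]  K=[0.4219]  nu=[-3.7385]  x^+=[-0.7086]  P^+=[0.2025]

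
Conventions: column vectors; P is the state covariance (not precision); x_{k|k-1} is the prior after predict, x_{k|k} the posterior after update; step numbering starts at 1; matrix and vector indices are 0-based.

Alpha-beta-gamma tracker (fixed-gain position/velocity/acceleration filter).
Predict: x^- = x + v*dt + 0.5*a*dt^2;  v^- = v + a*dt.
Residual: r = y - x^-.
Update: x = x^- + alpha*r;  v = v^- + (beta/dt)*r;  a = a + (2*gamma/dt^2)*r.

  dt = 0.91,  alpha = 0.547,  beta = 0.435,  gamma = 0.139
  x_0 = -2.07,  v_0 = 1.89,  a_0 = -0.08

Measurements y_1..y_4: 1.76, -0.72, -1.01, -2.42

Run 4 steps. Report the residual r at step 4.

step 1: x_pred=-0.3832  r=2.1432  x^+=0.7891  v^+=2.8417  a^+=0.6395
step 2: x_pred=3.6399  r=-4.3599  x^+=1.2550  v^+=1.3395  a^+=-0.8241
step 3: x_pred=2.1328  r=-3.1428  x^+=0.4137  v^+=-0.9127  a^+=-1.8792
step 4: x_pred=-1.1950  r=-1.2250  x^+=-1.8651  v^+=-3.2084  a^+=-2.2904

resid = -1.2250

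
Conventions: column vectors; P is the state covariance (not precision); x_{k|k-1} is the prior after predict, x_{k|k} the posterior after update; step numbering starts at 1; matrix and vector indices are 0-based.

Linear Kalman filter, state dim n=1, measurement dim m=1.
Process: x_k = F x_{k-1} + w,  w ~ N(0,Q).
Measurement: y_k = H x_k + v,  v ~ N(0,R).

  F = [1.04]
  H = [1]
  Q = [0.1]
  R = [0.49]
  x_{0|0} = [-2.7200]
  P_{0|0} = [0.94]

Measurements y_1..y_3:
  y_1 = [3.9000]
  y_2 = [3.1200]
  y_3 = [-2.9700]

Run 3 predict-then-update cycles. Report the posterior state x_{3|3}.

x_post = [0.2491]

step 1: x^-=[-2.8288]  P^-=[1.1167]  S=[1.6067]  K=[0.6950]  nu=[6.7288]  x^+=[1.8479]  P^+=[0.3406]
step 2: x^-=[1.9218]  P^-=[0.4684]  S=[0.9584]  K=[0.4887]  nu=[1.1982]  x^+=[2.5074]  P^+=[0.2395]
step 3: x^-=[2.6077]  P^-=[0.3590]  S=[0.8490]  K=[0.4229]  nu=[-5.5777]  x^+=[0.2491]  P^+=[0.2072]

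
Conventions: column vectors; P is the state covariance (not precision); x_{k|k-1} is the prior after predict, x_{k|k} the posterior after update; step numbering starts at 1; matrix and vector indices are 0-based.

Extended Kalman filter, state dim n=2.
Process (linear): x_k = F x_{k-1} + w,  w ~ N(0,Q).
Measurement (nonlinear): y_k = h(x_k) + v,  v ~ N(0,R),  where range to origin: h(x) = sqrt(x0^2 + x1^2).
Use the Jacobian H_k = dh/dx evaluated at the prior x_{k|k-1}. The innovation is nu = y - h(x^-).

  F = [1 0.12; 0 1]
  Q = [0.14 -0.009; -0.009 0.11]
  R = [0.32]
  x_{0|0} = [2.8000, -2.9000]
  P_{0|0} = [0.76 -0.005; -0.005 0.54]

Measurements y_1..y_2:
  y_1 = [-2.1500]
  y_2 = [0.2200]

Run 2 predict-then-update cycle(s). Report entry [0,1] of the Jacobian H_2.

step 1: x^-=[2.4520, -2.9000]  P^-=[0.9066 0.0508; 0.0508 0.6500]  H_jac=[0.6457 -0.7636]  S=[1.0269]  K=[0.5322; -0.4514]  nu=[-5.9477]  x^+=[-0.7136, -0.2151]  P^+=[0.6157 0.2975; 0.2975 0.4407]
step 2: x^-=[-0.7394, -0.2151]  P^-=[0.8334 0.3414; 0.3414 0.5507]  H_jac=[-0.9602 -0.2793]  S=[1.3145]  K=[-0.6813; -0.3664]  nu=[-0.5501]  x^+=[-0.3646, -0.0135]  P^+=[0.2232 0.0133; 0.0133 0.3743]

H_jac[0,1] = -0.2793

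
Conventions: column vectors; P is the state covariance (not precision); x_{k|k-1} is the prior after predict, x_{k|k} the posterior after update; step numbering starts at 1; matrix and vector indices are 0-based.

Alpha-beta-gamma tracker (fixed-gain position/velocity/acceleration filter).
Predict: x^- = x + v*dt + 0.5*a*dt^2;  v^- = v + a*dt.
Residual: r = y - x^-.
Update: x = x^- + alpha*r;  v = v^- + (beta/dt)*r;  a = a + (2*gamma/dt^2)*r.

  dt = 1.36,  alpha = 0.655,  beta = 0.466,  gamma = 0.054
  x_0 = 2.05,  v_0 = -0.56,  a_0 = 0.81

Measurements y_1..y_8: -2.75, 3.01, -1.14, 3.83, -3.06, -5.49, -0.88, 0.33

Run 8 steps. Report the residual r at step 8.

step 1: x_pred=2.0375  r=-4.7875  x^+=-1.0983  v^+=-1.0988  a^+=0.5305
step 2: x_pred=-2.1021  r=5.1121  x^+=1.2463  v^+=1.3743  a^+=0.8290
step 3: x_pred=3.8819  r=-5.0219  x^+=0.5926  v^+=0.7809  a^+=0.5357
step 4: x_pred=2.1500  r=1.6800  x^+=3.2504  v^+=2.0851  a^+=0.6338
step 5: x_pred=6.6723  r=-9.7323  x^+=0.2977  v^+=-0.3876  a^+=0.0655
step 6: x_pred=-0.1689  r=-5.3211  x^+=-3.6542  v^+=-2.1218  a^+=-0.2452
step 7: x_pred=-6.7665  r=5.8865  x^+=-2.9109  v^+=-0.4382  a^+=0.0986
step 8: x_pred=-3.4156  r=3.7456  x^+=-0.9622  v^+=0.9793  a^+=0.3173

resid = 3.7456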